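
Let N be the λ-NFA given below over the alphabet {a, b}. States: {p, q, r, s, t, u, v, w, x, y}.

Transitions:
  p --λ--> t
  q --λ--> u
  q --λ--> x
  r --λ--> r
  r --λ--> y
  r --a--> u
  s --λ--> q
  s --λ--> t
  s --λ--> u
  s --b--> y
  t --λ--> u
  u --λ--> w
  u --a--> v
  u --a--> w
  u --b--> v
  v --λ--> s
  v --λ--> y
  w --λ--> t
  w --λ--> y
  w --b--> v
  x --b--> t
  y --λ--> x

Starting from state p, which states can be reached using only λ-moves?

Start with {p}.
From p via λ: add t.
From t via λ: add u.
From u via λ: add w.
From w via λ: add y.
From y via λ: add x.
No new states can be added; the closed set is {p, t, u, w, x, y}.

{p, t, u, w, x, y}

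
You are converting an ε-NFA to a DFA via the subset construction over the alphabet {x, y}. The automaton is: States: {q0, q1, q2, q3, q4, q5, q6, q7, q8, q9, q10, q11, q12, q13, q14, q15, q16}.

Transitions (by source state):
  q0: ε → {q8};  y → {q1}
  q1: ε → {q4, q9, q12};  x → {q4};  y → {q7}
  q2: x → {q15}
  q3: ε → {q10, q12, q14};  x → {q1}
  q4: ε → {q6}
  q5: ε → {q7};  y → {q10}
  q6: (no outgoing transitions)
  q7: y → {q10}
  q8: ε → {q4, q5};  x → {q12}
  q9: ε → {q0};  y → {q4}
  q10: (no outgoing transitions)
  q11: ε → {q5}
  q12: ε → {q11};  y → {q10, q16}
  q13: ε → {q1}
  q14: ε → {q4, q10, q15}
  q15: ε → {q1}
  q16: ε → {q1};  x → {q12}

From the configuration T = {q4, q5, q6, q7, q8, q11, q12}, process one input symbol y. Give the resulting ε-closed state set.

{q0, q1, q4, q5, q6, q7, q8, q9, q10, q11, q12, q16}

q5 on y → {q10}.
q7 on y → {q10}.
q12 on y → {q10, q16}.
No y-transition from q4, q6, q8, q11.
Union after reading y: {q10, q16}.
Now take the ε-closure:
From q16 via ε: add q1.
From q1 via ε: add q4, q9, q12.
From q4 via ε: add q6.
From q9 via ε: add q0.
From q12 via ε: add q11.
From q0 via ε: add q8.
From q11 via ε: add q5.
From q5 via ε: add q7.
No new states can be added; the closed set is {q0, q1, q4, q5, q6, q7, q8, q9, q10, q11, q12, q16}.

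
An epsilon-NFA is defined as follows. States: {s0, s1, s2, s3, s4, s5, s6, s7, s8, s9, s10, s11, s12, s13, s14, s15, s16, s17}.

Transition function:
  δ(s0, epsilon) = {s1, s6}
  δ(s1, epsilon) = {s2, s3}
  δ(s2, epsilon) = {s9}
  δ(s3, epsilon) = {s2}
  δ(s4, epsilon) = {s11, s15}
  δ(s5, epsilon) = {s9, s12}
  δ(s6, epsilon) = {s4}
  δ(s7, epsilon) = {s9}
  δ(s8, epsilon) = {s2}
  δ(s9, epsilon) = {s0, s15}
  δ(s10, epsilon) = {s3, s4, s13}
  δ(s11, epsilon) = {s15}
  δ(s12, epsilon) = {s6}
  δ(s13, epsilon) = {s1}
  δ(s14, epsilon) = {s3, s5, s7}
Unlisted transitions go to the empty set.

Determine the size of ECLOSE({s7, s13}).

Start with {s7, s13}.
From s7 via epsilon: add s9.
From s13 via epsilon: add s1.
From s1 via epsilon: add s2, s3.
From s9 via epsilon: add s0, s15.
From s0 via epsilon: add s6.
From s6 via epsilon: add s4.
From s4 via epsilon: add s11.
epsilon-closure = {s0, s1, s2, s3, s4, s6, s7, s9, s11, s13, s15}, which has 11 states.

11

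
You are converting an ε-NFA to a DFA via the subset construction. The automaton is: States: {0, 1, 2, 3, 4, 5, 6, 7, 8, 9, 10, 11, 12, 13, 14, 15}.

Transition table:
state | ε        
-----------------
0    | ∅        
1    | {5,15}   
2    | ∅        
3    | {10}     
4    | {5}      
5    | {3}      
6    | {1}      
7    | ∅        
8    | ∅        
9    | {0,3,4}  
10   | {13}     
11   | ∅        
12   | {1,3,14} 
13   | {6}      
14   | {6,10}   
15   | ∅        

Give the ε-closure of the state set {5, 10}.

Start with {5, 10}.
From 5 via ε: add 3.
From 10 via ε: add 13.
From 13 via ε: add 6.
From 6 via ε: add 1.
From 1 via ε: add 15.
No new states can be added; the closed set is {1, 3, 5, 6, 10, 13, 15}.

{1, 3, 5, 6, 10, 13, 15}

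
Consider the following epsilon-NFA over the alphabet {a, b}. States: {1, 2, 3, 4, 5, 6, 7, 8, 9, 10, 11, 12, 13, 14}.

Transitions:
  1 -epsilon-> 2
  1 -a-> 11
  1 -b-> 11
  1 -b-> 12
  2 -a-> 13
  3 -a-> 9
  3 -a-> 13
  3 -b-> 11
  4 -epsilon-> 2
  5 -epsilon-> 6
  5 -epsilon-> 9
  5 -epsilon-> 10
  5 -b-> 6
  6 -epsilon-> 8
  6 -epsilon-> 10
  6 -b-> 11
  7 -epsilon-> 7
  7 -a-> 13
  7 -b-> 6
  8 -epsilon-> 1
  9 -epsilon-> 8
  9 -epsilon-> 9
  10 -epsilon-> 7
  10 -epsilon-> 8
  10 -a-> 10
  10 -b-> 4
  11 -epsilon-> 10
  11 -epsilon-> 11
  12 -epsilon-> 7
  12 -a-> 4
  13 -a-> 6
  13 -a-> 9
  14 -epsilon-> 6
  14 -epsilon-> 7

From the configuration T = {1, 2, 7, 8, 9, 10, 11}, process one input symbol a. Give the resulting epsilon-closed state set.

{1, 2, 7, 8, 10, 11, 13}

1 on a → {11}.
2 on a → {13}.
7 on a → {13}.
10 on a → {10}.
No a-transition from 8, 9, 11.
Union after reading a: {10, 11, 13}.
Now take the epsilon-closure:
From 10 via epsilon: add 7, 8.
From 8 via epsilon: add 1.
From 1 via epsilon: add 2.
No new states can be added; the closed set is {1, 2, 7, 8, 10, 11, 13}.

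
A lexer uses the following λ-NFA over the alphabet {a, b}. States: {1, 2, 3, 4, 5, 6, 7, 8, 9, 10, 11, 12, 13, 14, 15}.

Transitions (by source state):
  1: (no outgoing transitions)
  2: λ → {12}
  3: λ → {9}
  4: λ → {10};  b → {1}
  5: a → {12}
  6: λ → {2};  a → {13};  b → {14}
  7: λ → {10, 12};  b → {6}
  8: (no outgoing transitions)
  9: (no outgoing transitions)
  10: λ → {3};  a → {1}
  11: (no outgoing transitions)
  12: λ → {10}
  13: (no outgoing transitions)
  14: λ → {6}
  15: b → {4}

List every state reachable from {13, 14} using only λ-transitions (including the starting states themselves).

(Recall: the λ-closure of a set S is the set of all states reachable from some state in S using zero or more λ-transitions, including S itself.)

Start with {13, 14}.
From 14 via λ: add 6.
From 6 via λ: add 2.
From 2 via λ: add 12.
From 12 via λ: add 10.
From 10 via λ: add 3.
From 3 via λ: add 9.
No new states can be added; the closed set is {2, 3, 6, 9, 10, 12, 13, 14}.

{2, 3, 6, 9, 10, 12, 13, 14}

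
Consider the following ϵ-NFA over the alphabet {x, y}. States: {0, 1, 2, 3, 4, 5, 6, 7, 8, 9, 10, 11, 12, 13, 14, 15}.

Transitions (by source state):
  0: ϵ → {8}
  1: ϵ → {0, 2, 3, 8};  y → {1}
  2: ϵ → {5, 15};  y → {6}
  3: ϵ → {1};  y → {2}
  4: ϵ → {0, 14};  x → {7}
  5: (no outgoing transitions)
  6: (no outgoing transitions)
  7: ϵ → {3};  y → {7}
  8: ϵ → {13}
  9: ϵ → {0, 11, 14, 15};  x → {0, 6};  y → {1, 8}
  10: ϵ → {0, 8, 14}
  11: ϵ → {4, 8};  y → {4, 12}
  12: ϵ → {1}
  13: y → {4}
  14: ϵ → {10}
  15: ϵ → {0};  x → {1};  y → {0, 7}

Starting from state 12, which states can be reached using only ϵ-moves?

Start with {12}.
From 12 via ϵ: add 1.
From 1 via ϵ: add 0, 2, 3, 8.
From 2 via ϵ: add 5, 15.
From 8 via ϵ: add 13.
No new states can be added; the closed set is {0, 1, 2, 3, 5, 8, 12, 13, 15}.

{0, 1, 2, 3, 5, 8, 12, 13, 15}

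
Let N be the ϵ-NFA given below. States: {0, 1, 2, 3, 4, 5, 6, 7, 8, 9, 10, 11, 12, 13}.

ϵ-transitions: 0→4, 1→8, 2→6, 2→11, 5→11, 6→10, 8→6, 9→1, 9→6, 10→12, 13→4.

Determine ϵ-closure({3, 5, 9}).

Start with {3, 5, 9}.
From 5 via ϵ: add 11.
From 9 via ϵ: add 1, 6.
From 1 via ϵ: add 8.
From 6 via ϵ: add 10.
From 10 via ϵ: add 12.
No new states can be added; the closed set is {1, 3, 5, 6, 8, 9, 10, 11, 12}.

{1, 3, 5, 6, 8, 9, 10, 11, 12}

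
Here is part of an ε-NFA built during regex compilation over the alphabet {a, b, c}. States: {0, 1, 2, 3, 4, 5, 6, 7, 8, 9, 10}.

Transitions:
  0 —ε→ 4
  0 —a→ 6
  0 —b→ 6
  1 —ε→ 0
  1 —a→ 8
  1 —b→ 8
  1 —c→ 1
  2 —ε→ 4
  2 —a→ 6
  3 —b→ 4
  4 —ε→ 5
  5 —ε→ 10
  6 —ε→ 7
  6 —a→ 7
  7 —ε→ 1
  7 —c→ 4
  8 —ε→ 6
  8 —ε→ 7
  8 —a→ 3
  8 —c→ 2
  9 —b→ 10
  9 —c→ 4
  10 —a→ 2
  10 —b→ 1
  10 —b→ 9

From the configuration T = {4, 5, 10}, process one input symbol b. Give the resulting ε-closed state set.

10 on b → {1, 9}.
No b-transition from 4, 5.
Union after reading b: {1, 9}.
Now take the ε-closure:
From 1 via ε: add 0.
From 0 via ε: add 4.
From 4 via ε: add 5.
From 5 via ε: add 10.
No new states can be added; the closed set is {0, 1, 4, 5, 9, 10}.

{0, 1, 4, 5, 9, 10}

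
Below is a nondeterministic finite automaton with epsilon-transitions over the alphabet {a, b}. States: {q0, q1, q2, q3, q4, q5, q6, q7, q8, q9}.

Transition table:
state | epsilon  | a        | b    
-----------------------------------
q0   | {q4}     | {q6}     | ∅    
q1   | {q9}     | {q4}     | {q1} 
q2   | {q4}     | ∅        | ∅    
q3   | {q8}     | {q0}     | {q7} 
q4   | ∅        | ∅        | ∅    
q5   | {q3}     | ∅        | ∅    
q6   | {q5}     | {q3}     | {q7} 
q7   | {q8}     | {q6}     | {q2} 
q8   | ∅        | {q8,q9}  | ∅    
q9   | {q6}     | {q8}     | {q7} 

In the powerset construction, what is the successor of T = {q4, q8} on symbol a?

q8 on a → {q8, q9}.
No a-transition from q4.
Union after reading a: {q8, q9}.
Now take the epsilon-closure:
From q9 via epsilon: add q6.
From q6 via epsilon: add q5.
From q5 via epsilon: add q3.
No new states can be added; the closed set is {q3, q5, q6, q8, q9}.

{q3, q5, q6, q8, q9}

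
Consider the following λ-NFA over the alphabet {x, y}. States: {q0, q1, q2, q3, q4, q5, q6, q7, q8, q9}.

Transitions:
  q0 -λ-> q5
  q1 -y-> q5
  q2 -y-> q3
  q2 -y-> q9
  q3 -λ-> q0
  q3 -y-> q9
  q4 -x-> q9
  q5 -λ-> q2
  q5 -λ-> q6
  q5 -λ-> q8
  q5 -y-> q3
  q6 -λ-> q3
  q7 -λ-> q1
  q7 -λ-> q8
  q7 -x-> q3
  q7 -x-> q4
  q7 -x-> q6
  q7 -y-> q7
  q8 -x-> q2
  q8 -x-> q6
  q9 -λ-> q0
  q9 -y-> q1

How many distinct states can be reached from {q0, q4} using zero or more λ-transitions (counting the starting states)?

Start with {q0, q4}.
From q0 via λ: add q5.
From q5 via λ: add q2, q6, q8.
From q6 via λ: add q3.
λ-closure = {q0, q2, q3, q4, q5, q6, q8}, which has 7 states.

7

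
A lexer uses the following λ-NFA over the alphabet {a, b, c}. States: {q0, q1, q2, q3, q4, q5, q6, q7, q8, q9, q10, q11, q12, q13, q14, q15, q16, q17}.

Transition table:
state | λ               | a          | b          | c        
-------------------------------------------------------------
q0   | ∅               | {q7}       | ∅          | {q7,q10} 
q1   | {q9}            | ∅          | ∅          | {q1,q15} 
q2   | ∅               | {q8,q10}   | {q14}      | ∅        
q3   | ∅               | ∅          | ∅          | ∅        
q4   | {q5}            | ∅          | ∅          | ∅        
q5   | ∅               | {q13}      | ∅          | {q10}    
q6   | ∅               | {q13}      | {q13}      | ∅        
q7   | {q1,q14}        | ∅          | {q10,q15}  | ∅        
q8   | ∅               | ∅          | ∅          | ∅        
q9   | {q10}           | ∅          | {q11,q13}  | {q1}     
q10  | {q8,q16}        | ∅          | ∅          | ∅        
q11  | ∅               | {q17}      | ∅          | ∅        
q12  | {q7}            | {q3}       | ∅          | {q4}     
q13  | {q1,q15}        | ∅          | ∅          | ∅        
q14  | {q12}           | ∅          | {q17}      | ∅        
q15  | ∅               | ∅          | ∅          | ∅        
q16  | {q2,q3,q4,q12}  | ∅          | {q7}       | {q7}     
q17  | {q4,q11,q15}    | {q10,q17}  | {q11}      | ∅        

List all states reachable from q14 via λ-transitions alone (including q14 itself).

{q1, q2, q3, q4, q5, q7, q8, q9, q10, q12, q14, q16}

Start with {q14}.
From q14 via λ: add q12.
From q12 via λ: add q7.
From q7 via λ: add q1.
From q1 via λ: add q9.
From q9 via λ: add q10.
From q10 via λ: add q8, q16.
From q16 via λ: add q2, q3, q4.
From q4 via λ: add q5.
No new states can be added; the closed set is {q1, q2, q3, q4, q5, q7, q8, q9, q10, q12, q14, q16}.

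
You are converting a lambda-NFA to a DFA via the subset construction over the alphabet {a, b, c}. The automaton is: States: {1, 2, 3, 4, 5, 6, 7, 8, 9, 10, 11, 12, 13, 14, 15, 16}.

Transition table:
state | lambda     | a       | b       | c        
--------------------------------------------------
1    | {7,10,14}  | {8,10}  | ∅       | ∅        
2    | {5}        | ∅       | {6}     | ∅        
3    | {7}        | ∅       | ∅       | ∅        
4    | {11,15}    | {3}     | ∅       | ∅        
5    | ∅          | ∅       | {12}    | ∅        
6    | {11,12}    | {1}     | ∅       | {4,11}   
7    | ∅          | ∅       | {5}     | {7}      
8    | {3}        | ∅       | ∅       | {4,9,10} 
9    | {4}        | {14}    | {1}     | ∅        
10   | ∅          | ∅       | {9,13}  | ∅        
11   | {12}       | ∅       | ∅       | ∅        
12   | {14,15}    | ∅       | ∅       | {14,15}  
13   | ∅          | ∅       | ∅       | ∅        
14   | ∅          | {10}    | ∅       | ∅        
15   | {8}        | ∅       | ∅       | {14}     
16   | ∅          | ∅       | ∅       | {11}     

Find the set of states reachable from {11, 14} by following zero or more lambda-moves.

Start with {11, 14}.
From 11 via lambda: add 12.
From 12 via lambda: add 15.
From 15 via lambda: add 8.
From 8 via lambda: add 3.
From 3 via lambda: add 7.
No new states can be added; the closed set is {3, 7, 8, 11, 12, 14, 15}.

{3, 7, 8, 11, 12, 14, 15}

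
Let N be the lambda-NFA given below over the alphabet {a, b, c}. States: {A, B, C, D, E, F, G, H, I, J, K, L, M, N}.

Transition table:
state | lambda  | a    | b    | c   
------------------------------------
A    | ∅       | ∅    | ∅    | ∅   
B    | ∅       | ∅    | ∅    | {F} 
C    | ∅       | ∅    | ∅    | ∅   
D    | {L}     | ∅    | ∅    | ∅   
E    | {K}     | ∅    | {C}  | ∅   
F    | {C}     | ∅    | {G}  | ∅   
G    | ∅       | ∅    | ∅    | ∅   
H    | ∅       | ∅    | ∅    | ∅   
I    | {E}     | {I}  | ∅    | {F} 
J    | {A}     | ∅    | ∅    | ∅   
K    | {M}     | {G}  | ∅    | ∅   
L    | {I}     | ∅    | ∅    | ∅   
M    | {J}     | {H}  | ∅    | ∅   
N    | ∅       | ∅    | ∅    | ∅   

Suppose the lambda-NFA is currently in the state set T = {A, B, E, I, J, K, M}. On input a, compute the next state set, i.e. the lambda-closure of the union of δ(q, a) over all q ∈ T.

{A, E, G, H, I, J, K, M}

I on a → {I}.
K on a → {G}.
M on a → {H}.
No a-transition from A, B, E, J.
Union after reading a: {G, H, I}.
Now take the lambda-closure:
From I via lambda: add E.
From E via lambda: add K.
From K via lambda: add M.
From M via lambda: add J.
From J via lambda: add A.
No new states can be added; the closed set is {A, E, G, H, I, J, K, M}.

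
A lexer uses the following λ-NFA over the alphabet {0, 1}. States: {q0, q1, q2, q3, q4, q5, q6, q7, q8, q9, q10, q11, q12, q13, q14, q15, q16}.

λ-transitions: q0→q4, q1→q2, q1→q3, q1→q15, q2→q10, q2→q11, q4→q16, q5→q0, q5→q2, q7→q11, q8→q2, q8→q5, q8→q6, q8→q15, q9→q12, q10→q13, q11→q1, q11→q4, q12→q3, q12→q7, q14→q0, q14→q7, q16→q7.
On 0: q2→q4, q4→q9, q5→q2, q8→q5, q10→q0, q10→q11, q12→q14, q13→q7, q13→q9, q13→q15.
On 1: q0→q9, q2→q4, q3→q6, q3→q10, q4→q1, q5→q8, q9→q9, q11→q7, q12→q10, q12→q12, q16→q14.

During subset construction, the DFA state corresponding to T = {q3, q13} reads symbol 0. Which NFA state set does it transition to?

q13 on 0 → {q7, q9, q15}.
No 0-transition from q3.
Union after reading 0: {q7, q9, q15}.
Now take the λ-closure:
From q7 via λ: add q11.
From q9 via λ: add q12.
From q11 via λ: add q1, q4.
From q12 via λ: add q3.
From q1 via λ: add q2.
From q4 via λ: add q16.
From q2 via λ: add q10.
From q10 via λ: add q13.
No new states can be added; the closed set is {q1, q2, q3, q4, q7, q9, q10, q11, q12, q13, q15, q16}.

{q1, q2, q3, q4, q7, q9, q10, q11, q12, q13, q15, q16}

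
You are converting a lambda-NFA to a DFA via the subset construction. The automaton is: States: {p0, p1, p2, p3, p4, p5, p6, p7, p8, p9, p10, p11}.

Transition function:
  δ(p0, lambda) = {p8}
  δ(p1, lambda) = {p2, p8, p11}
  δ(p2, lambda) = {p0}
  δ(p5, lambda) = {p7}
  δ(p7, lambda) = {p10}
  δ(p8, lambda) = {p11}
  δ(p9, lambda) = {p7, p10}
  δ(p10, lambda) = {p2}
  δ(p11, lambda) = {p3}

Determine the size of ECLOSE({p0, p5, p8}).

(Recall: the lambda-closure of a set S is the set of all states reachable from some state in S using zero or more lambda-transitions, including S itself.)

8

Start with {p0, p5, p8}.
From p5 via lambda: add p7.
From p8 via lambda: add p11.
From p7 via lambda: add p10.
From p11 via lambda: add p3.
From p10 via lambda: add p2.
lambda-closure = {p0, p2, p3, p5, p7, p8, p10, p11}, which has 8 states.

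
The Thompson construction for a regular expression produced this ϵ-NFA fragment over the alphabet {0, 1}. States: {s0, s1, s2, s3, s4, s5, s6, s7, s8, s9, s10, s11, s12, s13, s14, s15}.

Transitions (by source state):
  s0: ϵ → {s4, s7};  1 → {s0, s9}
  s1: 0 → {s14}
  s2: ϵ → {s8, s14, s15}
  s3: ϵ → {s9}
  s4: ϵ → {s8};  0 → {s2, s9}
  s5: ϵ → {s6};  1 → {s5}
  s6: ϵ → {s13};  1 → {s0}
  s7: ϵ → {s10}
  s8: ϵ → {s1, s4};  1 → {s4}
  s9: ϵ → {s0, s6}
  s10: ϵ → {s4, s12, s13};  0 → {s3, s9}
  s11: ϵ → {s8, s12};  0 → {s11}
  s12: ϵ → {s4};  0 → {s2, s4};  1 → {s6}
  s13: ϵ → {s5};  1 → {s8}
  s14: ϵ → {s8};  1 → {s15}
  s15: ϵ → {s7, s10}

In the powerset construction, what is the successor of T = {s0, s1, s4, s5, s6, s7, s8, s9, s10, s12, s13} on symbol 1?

{s0, s1, s4, s5, s6, s7, s8, s9, s10, s12, s13}

s0 on 1 → {s0, s9}.
s5 on 1 → {s5}.
s6 on 1 → {s0}.
s8 on 1 → {s4}.
s12 on 1 → {s6}.
s13 on 1 → {s8}.
No 1-transition from s1, s4, s7, s9, s10.
Union after reading 1: {s0, s4, s5, s6, s8, s9}.
Now take the ϵ-closure:
From s0 via ϵ: add s7.
From s6 via ϵ: add s13.
From s8 via ϵ: add s1.
From s7 via ϵ: add s10.
From s10 via ϵ: add s12.
No new states can be added; the closed set is {s0, s1, s4, s5, s6, s7, s8, s9, s10, s12, s13}.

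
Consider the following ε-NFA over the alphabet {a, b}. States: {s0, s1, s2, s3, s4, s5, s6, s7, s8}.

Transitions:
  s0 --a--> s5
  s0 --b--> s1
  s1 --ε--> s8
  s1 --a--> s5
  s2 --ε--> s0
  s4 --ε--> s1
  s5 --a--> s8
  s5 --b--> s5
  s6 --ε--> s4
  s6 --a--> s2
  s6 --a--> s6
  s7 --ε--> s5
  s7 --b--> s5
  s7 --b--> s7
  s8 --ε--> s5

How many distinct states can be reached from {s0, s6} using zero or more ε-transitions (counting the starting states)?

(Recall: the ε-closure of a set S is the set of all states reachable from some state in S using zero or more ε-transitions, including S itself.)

Start with {s0, s6}.
From s6 via ε: add s4.
From s4 via ε: add s1.
From s1 via ε: add s8.
From s8 via ε: add s5.
ε-closure = {s0, s1, s4, s5, s6, s8}, which has 6 states.

6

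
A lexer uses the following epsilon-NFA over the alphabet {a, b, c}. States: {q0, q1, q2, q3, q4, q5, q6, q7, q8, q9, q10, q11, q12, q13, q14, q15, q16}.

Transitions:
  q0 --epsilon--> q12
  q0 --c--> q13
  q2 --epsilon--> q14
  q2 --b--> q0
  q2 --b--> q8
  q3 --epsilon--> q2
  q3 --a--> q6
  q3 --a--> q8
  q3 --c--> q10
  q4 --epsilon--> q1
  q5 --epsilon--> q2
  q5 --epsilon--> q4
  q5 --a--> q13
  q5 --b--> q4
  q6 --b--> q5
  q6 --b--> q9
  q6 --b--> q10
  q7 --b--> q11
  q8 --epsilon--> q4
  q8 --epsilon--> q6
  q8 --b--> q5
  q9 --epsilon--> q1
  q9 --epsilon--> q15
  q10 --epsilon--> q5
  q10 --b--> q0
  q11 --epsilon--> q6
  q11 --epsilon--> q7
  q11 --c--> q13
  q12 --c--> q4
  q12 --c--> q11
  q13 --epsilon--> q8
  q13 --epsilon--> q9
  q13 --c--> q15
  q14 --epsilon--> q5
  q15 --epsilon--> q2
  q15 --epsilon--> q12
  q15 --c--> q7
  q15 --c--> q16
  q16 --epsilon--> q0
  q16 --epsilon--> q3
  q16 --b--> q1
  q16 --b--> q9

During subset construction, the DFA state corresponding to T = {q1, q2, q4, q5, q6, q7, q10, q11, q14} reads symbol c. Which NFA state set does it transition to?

q11 on c → {q13}.
No c-transition from q1, q2, q4, q5, q6, q7, q10, q14.
Union after reading c: {q13}.
Now take the epsilon-closure:
From q13 via epsilon: add q8, q9.
From q8 via epsilon: add q4, q6.
From q9 via epsilon: add q1, q15.
From q15 via epsilon: add q2, q12.
From q2 via epsilon: add q14.
From q14 via epsilon: add q5.
No new states can be added; the closed set is {q1, q2, q4, q5, q6, q8, q9, q12, q13, q14, q15}.

{q1, q2, q4, q5, q6, q8, q9, q12, q13, q14, q15}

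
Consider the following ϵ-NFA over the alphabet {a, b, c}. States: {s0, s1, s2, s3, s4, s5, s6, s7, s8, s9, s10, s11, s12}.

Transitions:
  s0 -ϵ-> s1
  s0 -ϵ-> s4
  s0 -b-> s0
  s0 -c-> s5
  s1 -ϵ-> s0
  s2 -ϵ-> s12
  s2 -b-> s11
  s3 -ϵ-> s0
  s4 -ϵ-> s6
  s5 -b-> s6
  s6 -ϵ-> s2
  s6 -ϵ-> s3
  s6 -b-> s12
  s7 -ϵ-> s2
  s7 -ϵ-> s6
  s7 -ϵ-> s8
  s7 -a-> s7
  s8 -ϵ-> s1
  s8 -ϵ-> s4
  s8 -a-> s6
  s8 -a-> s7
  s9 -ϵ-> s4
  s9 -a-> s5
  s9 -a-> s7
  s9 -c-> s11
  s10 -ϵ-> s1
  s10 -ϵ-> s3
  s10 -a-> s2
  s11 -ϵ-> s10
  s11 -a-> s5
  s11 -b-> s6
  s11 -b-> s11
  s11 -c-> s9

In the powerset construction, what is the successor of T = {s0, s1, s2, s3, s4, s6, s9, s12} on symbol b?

s0 on b → {s0}.
s2 on b → {s11}.
s6 on b → {s12}.
No b-transition from s1, s3, s4, s9, s12.
Union after reading b: {s0, s11, s12}.
Now take the ϵ-closure:
From s0 via ϵ: add s1, s4.
From s11 via ϵ: add s10.
From s4 via ϵ: add s6.
From s10 via ϵ: add s3.
From s6 via ϵ: add s2.
No new states can be added; the closed set is {s0, s1, s2, s3, s4, s6, s10, s11, s12}.

{s0, s1, s2, s3, s4, s6, s10, s11, s12}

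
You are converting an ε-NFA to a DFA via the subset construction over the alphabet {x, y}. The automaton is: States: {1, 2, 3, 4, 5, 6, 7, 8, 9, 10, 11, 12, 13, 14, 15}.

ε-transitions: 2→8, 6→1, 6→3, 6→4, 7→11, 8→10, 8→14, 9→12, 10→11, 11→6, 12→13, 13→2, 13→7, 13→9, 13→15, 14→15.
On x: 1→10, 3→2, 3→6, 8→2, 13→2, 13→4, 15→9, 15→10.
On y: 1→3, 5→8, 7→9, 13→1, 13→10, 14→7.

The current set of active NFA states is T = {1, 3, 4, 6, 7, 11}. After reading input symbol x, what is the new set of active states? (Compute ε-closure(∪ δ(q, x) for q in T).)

{1, 2, 3, 4, 6, 8, 10, 11, 14, 15}

1 on x → {10}.
3 on x → {2, 6}.
No x-transition from 4, 6, 7, 11.
Union after reading x: {2, 6, 10}.
Now take the ε-closure:
From 2 via ε: add 8.
From 6 via ε: add 1, 3, 4.
From 10 via ε: add 11.
From 8 via ε: add 14.
From 14 via ε: add 15.
No new states can be added; the closed set is {1, 2, 3, 4, 6, 8, 10, 11, 14, 15}.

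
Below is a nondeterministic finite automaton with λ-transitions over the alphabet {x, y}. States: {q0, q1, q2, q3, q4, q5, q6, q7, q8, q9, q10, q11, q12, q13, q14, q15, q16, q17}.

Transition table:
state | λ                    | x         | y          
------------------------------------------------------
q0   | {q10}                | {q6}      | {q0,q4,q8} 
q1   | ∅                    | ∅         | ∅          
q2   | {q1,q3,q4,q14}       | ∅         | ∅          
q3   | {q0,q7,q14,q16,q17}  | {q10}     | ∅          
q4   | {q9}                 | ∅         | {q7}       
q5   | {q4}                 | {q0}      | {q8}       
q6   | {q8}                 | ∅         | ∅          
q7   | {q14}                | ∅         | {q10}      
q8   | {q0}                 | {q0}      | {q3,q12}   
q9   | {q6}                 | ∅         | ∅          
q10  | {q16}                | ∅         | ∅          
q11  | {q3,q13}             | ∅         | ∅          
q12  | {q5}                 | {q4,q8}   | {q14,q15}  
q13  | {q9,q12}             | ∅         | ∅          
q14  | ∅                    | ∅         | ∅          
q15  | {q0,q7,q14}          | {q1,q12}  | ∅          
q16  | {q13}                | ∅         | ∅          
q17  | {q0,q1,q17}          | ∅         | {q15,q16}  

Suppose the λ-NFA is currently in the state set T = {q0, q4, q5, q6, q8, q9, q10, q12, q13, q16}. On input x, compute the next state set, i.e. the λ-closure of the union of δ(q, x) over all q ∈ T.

{q0, q4, q5, q6, q8, q9, q10, q12, q13, q16}

q0 on x → {q6}.
q5 on x → {q0}.
q8 on x → {q0}.
q12 on x → {q4, q8}.
No x-transition from q4, q6, q9, q10, q13, q16.
Union after reading x: {q0, q4, q6, q8}.
Now take the λ-closure:
From q0 via λ: add q10.
From q4 via λ: add q9.
From q10 via λ: add q16.
From q16 via λ: add q13.
From q13 via λ: add q12.
From q12 via λ: add q5.
No new states can be added; the closed set is {q0, q4, q5, q6, q8, q9, q10, q12, q13, q16}.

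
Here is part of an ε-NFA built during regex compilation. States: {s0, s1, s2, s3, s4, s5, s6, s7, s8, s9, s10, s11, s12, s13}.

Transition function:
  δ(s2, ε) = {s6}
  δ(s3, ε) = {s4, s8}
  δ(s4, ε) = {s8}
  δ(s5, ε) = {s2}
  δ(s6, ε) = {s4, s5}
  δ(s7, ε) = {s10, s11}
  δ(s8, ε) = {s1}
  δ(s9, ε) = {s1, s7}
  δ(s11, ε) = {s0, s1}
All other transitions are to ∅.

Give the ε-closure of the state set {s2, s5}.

Start with {s2, s5}.
From s2 via ε: add s6.
From s6 via ε: add s4.
From s4 via ε: add s8.
From s8 via ε: add s1.
No new states can be added; the closed set is {s1, s2, s4, s5, s6, s8}.

{s1, s2, s4, s5, s6, s8}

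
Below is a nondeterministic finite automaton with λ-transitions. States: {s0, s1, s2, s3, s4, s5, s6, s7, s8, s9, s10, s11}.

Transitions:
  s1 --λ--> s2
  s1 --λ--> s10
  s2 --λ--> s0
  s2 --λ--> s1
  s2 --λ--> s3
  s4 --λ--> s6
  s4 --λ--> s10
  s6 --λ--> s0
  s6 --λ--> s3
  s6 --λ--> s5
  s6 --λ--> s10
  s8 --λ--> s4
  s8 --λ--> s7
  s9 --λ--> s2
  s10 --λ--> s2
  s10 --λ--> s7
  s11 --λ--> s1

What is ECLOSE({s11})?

{s0, s1, s2, s3, s7, s10, s11}

Start with {s11}.
From s11 via λ: add s1.
From s1 via λ: add s2, s10.
From s2 via λ: add s0, s3.
From s10 via λ: add s7.
No new states can be added; the closed set is {s0, s1, s2, s3, s7, s10, s11}.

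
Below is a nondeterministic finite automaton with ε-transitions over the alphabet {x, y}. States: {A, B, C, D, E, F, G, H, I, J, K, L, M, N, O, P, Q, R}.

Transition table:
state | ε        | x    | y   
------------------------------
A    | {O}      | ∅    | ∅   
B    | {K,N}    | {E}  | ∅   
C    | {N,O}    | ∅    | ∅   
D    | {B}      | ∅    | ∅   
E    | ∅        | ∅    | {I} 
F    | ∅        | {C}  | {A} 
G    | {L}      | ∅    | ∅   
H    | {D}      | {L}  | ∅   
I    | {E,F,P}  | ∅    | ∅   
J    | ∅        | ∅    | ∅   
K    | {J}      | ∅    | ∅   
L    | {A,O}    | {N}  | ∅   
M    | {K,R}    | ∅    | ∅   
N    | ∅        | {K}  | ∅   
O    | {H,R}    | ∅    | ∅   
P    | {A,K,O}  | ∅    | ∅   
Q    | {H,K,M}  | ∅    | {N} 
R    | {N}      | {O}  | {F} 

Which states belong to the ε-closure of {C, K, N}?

Start with {C, K, N}.
From C via ε: add O.
From K via ε: add J.
From O via ε: add H, R.
From H via ε: add D.
From D via ε: add B.
No new states can be added; the closed set is {B, C, D, H, J, K, N, O, R}.

{B, C, D, H, J, K, N, O, R}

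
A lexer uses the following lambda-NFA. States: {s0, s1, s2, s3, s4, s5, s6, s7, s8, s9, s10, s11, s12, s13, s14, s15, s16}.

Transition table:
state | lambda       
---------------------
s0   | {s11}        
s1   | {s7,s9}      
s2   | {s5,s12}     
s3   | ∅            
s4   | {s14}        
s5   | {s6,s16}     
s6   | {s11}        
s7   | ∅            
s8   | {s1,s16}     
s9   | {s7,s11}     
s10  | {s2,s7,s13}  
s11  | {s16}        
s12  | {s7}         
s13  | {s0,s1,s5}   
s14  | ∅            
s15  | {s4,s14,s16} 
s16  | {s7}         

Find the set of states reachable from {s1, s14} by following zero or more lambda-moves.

{s1, s7, s9, s11, s14, s16}

Start with {s1, s14}.
From s1 via lambda: add s7, s9.
From s9 via lambda: add s11.
From s11 via lambda: add s16.
No new states can be added; the closed set is {s1, s7, s9, s11, s14, s16}.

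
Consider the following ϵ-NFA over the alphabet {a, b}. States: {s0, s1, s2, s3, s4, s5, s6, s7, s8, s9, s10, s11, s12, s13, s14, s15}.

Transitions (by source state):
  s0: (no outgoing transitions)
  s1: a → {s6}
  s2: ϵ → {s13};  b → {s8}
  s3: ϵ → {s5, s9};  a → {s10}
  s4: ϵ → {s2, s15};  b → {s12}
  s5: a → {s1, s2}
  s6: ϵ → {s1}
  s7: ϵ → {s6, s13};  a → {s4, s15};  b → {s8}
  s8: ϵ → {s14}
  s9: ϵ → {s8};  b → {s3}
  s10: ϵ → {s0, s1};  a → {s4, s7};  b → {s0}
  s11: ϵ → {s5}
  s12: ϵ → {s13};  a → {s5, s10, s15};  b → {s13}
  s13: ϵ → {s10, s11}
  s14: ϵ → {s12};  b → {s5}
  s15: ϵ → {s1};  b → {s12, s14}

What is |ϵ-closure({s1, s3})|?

Start with {s1, s3}.
From s3 via ϵ: add s5, s9.
From s9 via ϵ: add s8.
From s8 via ϵ: add s14.
From s14 via ϵ: add s12.
From s12 via ϵ: add s13.
From s13 via ϵ: add s10, s11.
From s10 via ϵ: add s0.
ϵ-closure = {s0, s1, s3, s5, s8, s9, s10, s11, s12, s13, s14}, which has 11 states.

11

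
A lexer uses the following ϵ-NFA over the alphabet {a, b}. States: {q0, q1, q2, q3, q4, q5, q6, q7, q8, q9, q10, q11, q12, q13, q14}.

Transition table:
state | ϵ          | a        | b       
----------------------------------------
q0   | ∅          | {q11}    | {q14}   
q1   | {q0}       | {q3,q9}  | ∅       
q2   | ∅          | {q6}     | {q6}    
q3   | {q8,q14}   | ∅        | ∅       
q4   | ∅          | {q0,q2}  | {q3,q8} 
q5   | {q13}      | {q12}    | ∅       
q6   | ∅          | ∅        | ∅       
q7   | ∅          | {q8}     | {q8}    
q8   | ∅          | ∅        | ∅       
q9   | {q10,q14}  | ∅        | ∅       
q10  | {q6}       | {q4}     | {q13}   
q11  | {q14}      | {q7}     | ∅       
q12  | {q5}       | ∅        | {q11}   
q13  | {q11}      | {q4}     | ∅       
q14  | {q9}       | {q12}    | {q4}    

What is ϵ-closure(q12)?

Start with {q12}.
From q12 via ϵ: add q5.
From q5 via ϵ: add q13.
From q13 via ϵ: add q11.
From q11 via ϵ: add q14.
From q14 via ϵ: add q9.
From q9 via ϵ: add q10.
From q10 via ϵ: add q6.
No new states can be added; the closed set is {q5, q6, q9, q10, q11, q12, q13, q14}.

{q5, q6, q9, q10, q11, q12, q13, q14}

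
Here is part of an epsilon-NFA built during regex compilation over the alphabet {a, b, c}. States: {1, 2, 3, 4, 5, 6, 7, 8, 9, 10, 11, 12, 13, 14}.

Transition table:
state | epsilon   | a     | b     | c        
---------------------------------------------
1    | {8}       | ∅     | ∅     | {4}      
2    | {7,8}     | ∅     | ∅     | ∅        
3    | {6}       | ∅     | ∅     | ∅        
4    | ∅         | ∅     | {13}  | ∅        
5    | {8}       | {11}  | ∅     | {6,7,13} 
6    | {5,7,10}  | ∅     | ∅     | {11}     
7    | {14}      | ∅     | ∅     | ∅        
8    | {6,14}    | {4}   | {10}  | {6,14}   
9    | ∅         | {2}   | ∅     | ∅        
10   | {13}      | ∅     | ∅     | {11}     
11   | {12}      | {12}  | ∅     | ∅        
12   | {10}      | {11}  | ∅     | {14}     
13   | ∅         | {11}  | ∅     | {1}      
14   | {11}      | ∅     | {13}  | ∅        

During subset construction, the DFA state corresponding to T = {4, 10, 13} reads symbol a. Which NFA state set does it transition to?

{10, 11, 12, 13}

13 on a → {11}.
No a-transition from 4, 10.
Union after reading a: {11}.
Now take the epsilon-closure:
From 11 via epsilon: add 12.
From 12 via epsilon: add 10.
From 10 via epsilon: add 13.
No new states can be added; the closed set is {10, 11, 12, 13}.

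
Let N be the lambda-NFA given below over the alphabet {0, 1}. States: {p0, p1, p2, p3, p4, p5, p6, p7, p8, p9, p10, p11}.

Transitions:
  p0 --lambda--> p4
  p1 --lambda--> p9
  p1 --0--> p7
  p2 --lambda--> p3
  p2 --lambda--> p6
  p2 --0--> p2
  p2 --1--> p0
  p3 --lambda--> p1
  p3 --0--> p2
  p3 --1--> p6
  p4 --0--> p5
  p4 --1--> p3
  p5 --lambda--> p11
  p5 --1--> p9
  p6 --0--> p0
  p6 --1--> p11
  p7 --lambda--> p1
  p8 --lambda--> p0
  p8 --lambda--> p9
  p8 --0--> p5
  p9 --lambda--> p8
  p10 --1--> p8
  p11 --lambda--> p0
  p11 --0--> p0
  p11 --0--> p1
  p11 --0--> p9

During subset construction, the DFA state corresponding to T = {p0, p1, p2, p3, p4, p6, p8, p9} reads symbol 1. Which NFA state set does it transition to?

p2 on 1 → {p0}.
p3 on 1 → {p6}.
p4 on 1 → {p3}.
p6 on 1 → {p11}.
No 1-transition from p0, p1, p8, p9.
Union after reading 1: {p0, p3, p6, p11}.
Now take the lambda-closure:
From p0 via lambda: add p4.
From p3 via lambda: add p1.
From p1 via lambda: add p9.
From p9 via lambda: add p8.
No new states can be added; the closed set is {p0, p1, p3, p4, p6, p8, p9, p11}.

{p0, p1, p3, p4, p6, p8, p9, p11}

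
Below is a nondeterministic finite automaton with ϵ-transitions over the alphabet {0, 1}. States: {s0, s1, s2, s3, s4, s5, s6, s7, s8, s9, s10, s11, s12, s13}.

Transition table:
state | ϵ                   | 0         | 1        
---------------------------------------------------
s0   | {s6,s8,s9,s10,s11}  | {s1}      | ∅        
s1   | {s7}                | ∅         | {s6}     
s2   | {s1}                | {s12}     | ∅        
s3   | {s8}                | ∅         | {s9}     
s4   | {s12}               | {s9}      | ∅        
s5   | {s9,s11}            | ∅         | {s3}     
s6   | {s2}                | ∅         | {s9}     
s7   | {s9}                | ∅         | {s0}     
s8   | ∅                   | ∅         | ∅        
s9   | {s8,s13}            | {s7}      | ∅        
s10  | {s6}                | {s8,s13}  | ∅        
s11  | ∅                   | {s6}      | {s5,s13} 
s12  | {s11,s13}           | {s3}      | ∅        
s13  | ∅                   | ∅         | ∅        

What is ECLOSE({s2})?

{s1, s2, s7, s8, s9, s13}

Start with {s2}.
From s2 via ϵ: add s1.
From s1 via ϵ: add s7.
From s7 via ϵ: add s9.
From s9 via ϵ: add s8, s13.
No new states can be added; the closed set is {s1, s2, s7, s8, s9, s13}.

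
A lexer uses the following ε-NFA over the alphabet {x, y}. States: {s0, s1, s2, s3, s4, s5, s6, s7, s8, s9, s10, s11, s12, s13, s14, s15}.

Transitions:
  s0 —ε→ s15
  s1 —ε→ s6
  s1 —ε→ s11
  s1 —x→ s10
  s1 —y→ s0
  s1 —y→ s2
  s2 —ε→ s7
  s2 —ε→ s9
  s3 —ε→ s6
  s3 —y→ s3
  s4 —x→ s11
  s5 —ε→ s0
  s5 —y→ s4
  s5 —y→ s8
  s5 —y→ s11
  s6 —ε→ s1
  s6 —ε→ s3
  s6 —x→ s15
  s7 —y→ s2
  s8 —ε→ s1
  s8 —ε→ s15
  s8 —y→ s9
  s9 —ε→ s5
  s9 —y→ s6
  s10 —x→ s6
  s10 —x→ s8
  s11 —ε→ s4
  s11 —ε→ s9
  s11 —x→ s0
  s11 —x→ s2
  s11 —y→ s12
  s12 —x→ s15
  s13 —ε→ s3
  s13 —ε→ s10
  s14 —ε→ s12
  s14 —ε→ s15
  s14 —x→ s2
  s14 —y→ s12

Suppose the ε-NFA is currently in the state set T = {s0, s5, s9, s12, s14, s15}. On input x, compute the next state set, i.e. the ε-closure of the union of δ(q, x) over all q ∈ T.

s12 on x → {s15}.
s14 on x → {s2}.
No x-transition from s0, s5, s9, s15.
Union after reading x: {s2, s15}.
Now take the ε-closure:
From s2 via ε: add s7, s9.
From s9 via ε: add s5.
From s5 via ε: add s0.
No new states can be added; the closed set is {s0, s2, s5, s7, s9, s15}.

{s0, s2, s5, s7, s9, s15}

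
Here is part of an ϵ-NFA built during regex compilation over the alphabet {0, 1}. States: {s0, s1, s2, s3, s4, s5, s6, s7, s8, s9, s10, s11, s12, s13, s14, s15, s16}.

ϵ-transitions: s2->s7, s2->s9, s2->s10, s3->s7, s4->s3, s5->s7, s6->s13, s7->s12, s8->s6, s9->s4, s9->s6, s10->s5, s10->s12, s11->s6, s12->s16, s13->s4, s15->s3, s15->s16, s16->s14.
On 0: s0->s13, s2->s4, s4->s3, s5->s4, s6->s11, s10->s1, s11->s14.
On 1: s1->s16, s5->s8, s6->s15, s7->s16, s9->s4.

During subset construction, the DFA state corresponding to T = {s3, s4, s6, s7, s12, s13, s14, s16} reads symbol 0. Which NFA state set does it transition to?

{s3, s4, s6, s7, s11, s12, s13, s14, s16}

s4 on 0 → {s3}.
s6 on 0 → {s11}.
No 0-transition from s3, s7, s12, s13, s14, s16.
Union after reading 0: {s3, s11}.
Now take the ϵ-closure:
From s3 via ϵ: add s7.
From s11 via ϵ: add s6.
From s6 via ϵ: add s13.
From s7 via ϵ: add s12.
From s12 via ϵ: add s16.
From s13 via ϵ: add s4.
From s16 via ϵ: add s14.
No new states can be added; the closed set is {s3, s4, s6, s7, s11, s12, s13, s14, s16}.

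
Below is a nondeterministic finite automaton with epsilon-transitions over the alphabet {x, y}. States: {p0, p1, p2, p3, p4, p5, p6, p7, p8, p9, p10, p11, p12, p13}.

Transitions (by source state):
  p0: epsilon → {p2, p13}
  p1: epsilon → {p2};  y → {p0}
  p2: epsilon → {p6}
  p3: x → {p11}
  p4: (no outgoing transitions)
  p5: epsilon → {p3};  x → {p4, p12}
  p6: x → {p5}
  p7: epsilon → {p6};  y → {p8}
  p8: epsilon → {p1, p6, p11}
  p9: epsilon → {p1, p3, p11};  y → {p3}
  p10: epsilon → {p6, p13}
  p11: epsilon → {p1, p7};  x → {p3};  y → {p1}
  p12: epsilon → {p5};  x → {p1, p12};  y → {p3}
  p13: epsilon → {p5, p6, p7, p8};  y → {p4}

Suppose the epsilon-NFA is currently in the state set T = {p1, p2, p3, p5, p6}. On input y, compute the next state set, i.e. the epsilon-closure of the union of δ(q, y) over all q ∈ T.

{p0, p1, p2, p3, p5, p6, p7, p8, p11, p13}

p1 on y → {p0}.
No y-transition from p2, p3, p5, p6.
Union after reading y: {p0}.
Now take the epsilon-closure:
From p0 via epsilon: add p2, p13.
From p2 via epsilon: add p6.
From p13 via epsilon: add p5, p7, p8.
From p5 via epsilon: add p3.
From p8 via epsilon: add p1, p11.
No new states can be added; the closed set is {p0, p1, p2, p3, p5, p6, p7, p8, p11, p13}.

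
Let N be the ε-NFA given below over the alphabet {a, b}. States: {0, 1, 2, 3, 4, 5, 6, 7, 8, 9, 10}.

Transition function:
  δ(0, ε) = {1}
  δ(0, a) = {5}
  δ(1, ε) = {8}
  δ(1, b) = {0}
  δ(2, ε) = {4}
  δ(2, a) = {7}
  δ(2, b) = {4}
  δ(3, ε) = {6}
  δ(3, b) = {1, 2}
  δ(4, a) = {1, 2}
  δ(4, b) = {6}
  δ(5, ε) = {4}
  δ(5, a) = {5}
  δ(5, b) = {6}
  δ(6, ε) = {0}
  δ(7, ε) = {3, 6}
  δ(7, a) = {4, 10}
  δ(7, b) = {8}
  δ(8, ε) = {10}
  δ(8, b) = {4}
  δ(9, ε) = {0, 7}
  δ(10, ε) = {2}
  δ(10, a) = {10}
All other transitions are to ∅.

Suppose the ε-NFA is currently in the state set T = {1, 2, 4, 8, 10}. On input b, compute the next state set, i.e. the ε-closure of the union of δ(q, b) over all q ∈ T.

{0, 1, 2, 4, 6, 8, 10}

1 on b → {0}.
2 on b → {4}.
4 on b → {6}.
8 on b → {4}.
No b-transition from 10.
Union after reading b: {0, 4, 6}.
Now take the ε-closure:
From 0 via ε: add 1.
From 1 via ε: add 8.
From 8 via ε: add 10.
From 10 via ε: add 2.
No new states can be added; the closed set is {0, 1, 2, 4, 6, 8, 10}.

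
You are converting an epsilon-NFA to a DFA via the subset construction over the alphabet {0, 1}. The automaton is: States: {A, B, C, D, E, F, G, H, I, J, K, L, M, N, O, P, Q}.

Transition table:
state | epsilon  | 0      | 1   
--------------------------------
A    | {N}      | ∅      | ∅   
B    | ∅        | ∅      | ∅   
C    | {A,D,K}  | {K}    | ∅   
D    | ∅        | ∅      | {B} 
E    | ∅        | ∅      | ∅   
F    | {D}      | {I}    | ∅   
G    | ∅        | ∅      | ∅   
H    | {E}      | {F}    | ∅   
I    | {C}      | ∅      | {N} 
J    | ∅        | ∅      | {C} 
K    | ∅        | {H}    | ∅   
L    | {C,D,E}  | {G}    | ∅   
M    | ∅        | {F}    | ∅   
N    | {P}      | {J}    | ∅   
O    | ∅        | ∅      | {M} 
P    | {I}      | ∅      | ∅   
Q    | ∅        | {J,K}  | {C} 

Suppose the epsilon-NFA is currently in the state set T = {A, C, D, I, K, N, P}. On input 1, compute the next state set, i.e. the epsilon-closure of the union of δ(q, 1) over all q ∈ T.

D on 1 → {B}.
I on 1 → {N}.
No 1-transition from A, C, K, N, P.
Union after reading 1: {B, N}.
Now take the epsilon-closure:
From N via epsilon: add P.
From P via epsilon: add I.
From I via epsilon: add C.
From C via epsilon: add A, D, K.
No new states can be added; the closed set is {A, B, C, D, I, K, N, P}.

{A, B, C, D, I, K, N, P}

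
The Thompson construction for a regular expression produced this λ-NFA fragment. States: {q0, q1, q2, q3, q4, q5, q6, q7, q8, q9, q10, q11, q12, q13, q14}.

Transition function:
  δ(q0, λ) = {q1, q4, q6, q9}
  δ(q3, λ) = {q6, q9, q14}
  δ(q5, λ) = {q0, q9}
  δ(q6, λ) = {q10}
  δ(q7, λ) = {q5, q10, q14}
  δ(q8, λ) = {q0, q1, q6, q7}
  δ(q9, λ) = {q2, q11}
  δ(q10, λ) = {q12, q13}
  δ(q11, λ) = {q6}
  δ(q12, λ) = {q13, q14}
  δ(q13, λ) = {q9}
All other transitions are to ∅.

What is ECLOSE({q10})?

{q2, q6, q9, q10, q11, q12, q13, q14}

Start with {q10}.
From q10 via λ: add q12, q13.
From q12 via λ: add q14.
From q13 via λ: add q9.
From q9 via λ: add q2, q11.
From q11 via λ: add q6.
No new states can be added; the closed set is {q2, q6, q9, q10, q11, q12, q13, q14}.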